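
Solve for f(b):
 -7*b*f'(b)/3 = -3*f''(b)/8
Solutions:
 f(b) = C1 + C2*erfi(2*sqrt(7)*b/3)


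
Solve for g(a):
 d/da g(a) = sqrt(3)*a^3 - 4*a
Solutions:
 g(a) = C1 + sqrt(3)*a^4/4 - 2*a^2


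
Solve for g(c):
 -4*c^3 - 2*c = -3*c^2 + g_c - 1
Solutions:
 g(c) = C1 - c^4 + c^3 - c^2 + c


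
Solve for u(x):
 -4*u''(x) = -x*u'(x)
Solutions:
 u(x) = C1 + C2*erfi(sqrt(2)*x/4)


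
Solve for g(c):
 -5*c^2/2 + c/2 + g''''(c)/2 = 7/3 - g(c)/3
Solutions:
 g(c) = 15*c^2/2 - 3*c/2 + (C1*sin(6^(3/4)*c/6) + C2*cos(6^(3/4)*c/6))*exp(-6^(3/4)*c/6) + (C3*sin(6^(3/4)*c/6) + C4*cos(6^(3/4)*c/6))*exp(6^(3/4)*c/6) + 7


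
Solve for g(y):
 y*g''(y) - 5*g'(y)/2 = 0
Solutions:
 g(y) = C1 + C2*y^(7/2)


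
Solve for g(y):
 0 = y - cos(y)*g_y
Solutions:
 g(y) = C1 + Integral(y/cos(y), y)


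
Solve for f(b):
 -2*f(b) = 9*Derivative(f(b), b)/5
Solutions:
 f(b) = C1*exp(-10*b/9)


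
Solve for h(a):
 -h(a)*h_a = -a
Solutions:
 h(a) = -sqrt(C1 + a^2)
 h(a) = sqrt(C1 + a^2)


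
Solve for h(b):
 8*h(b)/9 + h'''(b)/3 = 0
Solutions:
 h(b) = C3*exp(-2*3^(2/3)*b/3) + (C1*sin(3^(1/6)*b) + C2*cos(3^(1/6)*b))*exp(3^(2/3)*b/3)


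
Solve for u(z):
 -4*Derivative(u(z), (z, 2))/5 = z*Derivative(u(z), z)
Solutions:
 u(z) = C1 + C2*erf(sqrt(10)*z/4)


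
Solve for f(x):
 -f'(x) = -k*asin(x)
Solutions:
 f(x) = C1 + k*(x*asin(x) + sqrt(1 - x^2))


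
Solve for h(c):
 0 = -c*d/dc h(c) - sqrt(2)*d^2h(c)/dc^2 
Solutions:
 h(c) = C1 + C2*erf(2^(1/4)*c/2)


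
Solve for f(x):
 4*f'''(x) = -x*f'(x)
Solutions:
 f(x) = C1 + Integral(C2*airyai(-2^(1/3)*x/2) + C3*airybi(-2^(1/3)*x/2), x)


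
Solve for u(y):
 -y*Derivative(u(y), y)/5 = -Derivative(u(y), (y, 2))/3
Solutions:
 u(y) = C1 + C2*erfi(sqrt(30)*y/10)


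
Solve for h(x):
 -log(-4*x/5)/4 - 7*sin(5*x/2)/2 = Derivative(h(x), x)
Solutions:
 h(x) = C1 - x*log(-x)/4 - x*log(2)/2 + x/4 + x*log(5)/4 + 7*cos(5*x/2)/5


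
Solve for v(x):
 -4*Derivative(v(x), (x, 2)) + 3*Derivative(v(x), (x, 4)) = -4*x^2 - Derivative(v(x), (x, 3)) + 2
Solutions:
 v(x) = C1 + C2*x + C3*exp(-4*x/3) + C4*exp(x) + x^4/12 + x^3/12 + 9*x^2/16


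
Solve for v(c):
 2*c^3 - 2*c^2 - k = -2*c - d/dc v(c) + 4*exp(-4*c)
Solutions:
 v(c) = C1 - c^4/2 + 2*c^3/3 - c^2 + c*k - exp(-4*c)


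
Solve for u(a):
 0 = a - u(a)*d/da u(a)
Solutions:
 u(a) = -sqrt(C1 + a^2)
 u(a) = sqrt(C1 + a^2)


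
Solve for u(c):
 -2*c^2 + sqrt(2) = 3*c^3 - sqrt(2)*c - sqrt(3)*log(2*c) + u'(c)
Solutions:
 u(c) = C1 - 3*c^4/4 - 2*c^3/3 + sqrt(2)*c^2/2 + sqrt(3)*c*log(c) - sqrt(3)*c + sqrt(3)*c*log(2) + sqrt(2)*c


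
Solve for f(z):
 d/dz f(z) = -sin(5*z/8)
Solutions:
 f(z) = C1 + 8*cos(5*z/8)/5


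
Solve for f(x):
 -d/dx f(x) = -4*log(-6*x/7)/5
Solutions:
 f(x) = C1 + 4*x*log(-x)/5 + 4*x*(-log(7) - 1 + log(6))/5


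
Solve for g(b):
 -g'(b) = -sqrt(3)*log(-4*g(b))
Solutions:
 -sqrt(3)*Integral(1/(log(-_y) + 2*log(2)), (_y, g(b)))/3 = C1 - b


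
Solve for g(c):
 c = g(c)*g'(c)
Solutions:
 g(c) = -sqrt(C1 + c^2)
 g(c) = sqrt(C1 + c^2)


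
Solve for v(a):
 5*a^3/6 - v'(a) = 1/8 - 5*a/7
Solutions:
 v(a) = C1 + 5*a^4/24 + 5*a^2/14 - a/8


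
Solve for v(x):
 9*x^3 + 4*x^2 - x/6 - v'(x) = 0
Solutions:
 v(x) = C1 + 9*x^4/4 + 4*x^3/3 - x^2/12


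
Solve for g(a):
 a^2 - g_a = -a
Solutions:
 g(a) = C1 + a^3/3 + a^2/2


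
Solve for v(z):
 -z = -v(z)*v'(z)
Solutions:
 v(z) = -sqrt(C1 + z^2)
 v(z) = sqrt(C1 + z^2)


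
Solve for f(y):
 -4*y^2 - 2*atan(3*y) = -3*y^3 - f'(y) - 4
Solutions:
 f(y) = C1 - 3*y^4/4 + 4*y^3/3 + 2*y*atan(3*y) - 4*y - log(9*y^2 + 1)/3


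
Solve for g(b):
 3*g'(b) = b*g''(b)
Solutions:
 g(b) = C1 + C2*b^4


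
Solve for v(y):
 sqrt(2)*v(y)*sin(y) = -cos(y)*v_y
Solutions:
 v(y) = C1*cos(y)^(sqrt(2))


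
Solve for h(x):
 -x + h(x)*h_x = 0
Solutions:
 h(x) = -sqrt(C1 + x^2)
 h(x) = sqrt(C1 + x^2)


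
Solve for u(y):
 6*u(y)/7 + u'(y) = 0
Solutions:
 u(y) = C1*exp(-6*y/7)


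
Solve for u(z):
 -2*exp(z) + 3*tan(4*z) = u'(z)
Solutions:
 u(z) = C1 - 2*exp(z) - 3*log(cos(4*z))/4


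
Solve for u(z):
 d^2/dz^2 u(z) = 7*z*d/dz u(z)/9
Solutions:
 u(z) = C1 + C2*erfi(sqrt(14)*z/6)


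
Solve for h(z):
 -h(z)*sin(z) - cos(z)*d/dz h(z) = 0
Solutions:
 h(z) = C1*cos(z)


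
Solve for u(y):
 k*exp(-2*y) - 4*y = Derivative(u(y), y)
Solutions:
 u(y) = C1 - k*exp(-2*y)/2 - 2*y^2


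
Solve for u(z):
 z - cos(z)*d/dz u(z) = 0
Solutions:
 u(z) = C1 + Integral(z/cos(z), z)


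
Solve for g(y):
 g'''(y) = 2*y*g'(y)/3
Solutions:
 g(y) = C1 + Integral(C2*airyai(2^(1/3)*3^(2/3)*y/3) + C3*airybi(2^(1/3)*3^(2/3)*y/3), y)


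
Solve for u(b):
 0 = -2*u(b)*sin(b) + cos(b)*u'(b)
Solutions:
 u(b) = C1/cos(b)^2


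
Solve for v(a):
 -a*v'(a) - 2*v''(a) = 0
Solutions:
 v(a) = C1 + C2*erf(a/2)


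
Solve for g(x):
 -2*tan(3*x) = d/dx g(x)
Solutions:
 g(x) = C1 + 2*log(cos(3*x))/3


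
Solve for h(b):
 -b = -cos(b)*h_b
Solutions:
 h(b) = C1 + Integral(b/cos(b), b)


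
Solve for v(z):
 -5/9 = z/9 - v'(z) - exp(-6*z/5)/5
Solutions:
 v(z) = C1 + z^2/18 + 5*z/9 + exp(-6*z/5)/6


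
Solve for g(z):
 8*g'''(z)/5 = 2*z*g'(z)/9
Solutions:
 g(z) = C1 + Integral(C2*airyai(30^(1/3)*z/6) + C3*airybi(30^(1/3)*z/6), z)


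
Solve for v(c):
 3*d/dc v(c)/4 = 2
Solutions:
 v(c) = C1 + 8*c/3


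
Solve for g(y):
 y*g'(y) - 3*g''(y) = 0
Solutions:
 g(y) = C1 + C2*erfi(sqrt(6)*y/6)


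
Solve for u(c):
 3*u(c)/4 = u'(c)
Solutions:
 u(c) = C1*exp(3*c/4)


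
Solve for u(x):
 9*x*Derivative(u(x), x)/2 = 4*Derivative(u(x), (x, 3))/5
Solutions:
 u(x) = C1 + Integral(C2*airyai(45^(1/3)*x/2) + C3*airybi(45^(1/3)*x/2), x)


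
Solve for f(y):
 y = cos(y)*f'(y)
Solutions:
 f(y) = C1 + Integral(y/cos(y), y)


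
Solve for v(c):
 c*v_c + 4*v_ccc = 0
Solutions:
 v(c) = C1 + Integral(C2*airyai(-2^(1/3)*c/2) + C3*airybi(-2^(1/3)*c/2), c)


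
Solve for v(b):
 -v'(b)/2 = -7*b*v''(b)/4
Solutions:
 v(b) = C1 + C2*b^(9/7)


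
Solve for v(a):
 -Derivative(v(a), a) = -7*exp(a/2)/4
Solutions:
 v(a) = C1 + 7*exp(a/2)/2


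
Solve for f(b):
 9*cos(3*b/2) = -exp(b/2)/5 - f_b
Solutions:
 f(b) = C1 - 2*exp(b/2)/5 - 6*sin(3*b/2)


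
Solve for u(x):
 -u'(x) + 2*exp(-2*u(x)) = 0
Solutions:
 u(x) = log(-sqrt(C1 + 4*x))
 u(x) = log(C1 + 4*x)/2


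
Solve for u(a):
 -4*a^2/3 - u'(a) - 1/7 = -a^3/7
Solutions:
 u(a) = C1 + a^4/28 - 4*a^3/9 - a/7


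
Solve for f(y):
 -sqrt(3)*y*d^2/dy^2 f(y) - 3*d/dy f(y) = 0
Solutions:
 f(y) = C1 + C2*y^(1 - sqrt(3))


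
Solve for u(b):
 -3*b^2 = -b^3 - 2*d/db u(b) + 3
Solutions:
 u(b) = C1 - b^4/8 + b^3/2 + 3*b/2


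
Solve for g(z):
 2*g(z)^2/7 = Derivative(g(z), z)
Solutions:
 g(z) = -7/(C1 + 2*z)


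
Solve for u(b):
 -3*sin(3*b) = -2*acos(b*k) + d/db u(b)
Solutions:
 u(b) = C1 + 2*Piecewise((b*acos(b*k) - sqrt(-b^2*k^2 + 1)/k, Ne(k, 0)), (pi*b/2, True)) + cos(3*b)


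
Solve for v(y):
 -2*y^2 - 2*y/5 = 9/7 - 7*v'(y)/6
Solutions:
 v(y) = C1 + 4*y^3/7 + 6*y^2/35 + 54*y/49


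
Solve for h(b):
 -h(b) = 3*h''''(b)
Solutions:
 h(b) = (C1*sin(sqrt(2)*3^(3/4)*b/6) + C2*cos(sqrt(2)*3^(3/4)*b/6))*exp(-sqrt(2)*3^(3/4)*b/6) + (C3*sin(sqrt(2)*3^(3/4)*b/6) + C4*cos(sqrt(2)*3^(3/4)*b/6))*exp(sqrt(2)*3^(3/4)*b/6)


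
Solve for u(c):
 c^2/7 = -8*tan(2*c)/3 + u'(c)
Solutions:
 u(c) = C1 + c^3/21 - 4*log(cos(2*c))/3


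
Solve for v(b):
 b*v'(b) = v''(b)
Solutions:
 v(b) = C1 + C2*erfi(sqrt(2)*b/2)


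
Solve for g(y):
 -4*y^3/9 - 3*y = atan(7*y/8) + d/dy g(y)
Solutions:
 g(y) = C1 - y^4/9 - 3*y^2/2 - y*atan(7*y/8) + 4*log(49*y^2 + 64)/7


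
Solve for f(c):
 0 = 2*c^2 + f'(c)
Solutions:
 f(c) = C1 - 2*c^3/3


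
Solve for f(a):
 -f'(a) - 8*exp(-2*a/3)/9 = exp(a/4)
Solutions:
 f(a) = C1 - 4*exp(a/4) + 4*exp(-2*a/3)/3


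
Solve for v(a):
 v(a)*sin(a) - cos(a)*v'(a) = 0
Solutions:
 v(a) = C1/cos(a)


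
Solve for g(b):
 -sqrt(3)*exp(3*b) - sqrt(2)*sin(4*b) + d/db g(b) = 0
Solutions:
 g(b) = C1 + sqrt(3)*exp(3*b)/3 - sqrt(2)*cos(4*b)/4


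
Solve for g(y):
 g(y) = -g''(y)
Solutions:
 g(y) = C1*sin(y) + C2*cos(y)


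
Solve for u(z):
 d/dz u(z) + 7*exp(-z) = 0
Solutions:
 u(z) = C1 + 7*exp(-z)


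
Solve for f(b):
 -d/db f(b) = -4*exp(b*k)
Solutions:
 f(b) = C1 + 4*exp(b*k)/k


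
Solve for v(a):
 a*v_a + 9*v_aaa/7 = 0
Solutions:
 v(a) = C1 + Integral(C2*airyai(-21^(1/3)*a/3) + C3*airybi(-21^(1/3)*a/3), a)


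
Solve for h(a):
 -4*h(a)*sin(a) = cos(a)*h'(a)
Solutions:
 h(a) = C1*cos(a)^4


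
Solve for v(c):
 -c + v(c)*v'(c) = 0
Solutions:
 v(c) = -sqrt(C1 + c^2)
 v(c) = sqrt(C1 + c^2)


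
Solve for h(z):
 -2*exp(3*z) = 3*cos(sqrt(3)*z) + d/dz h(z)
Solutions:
 h(z) = C1 - 2*exp(3*z)/3 - sqrt(3)*sin(sqrt(3)*z)


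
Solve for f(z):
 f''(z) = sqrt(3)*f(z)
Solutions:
 f(z) = C1*exp(-3^(1/4)*z) + C2*exp(3^(1/4)*z)


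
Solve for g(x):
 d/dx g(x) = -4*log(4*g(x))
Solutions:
 Integral(1/(log(_y) + 2*log(2)), (_y, g(x)))/4 = C1 - x


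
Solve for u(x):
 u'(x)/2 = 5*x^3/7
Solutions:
 u(x) = C1 + 5*x^4/14


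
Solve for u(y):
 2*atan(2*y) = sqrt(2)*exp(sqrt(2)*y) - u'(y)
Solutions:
 u(y) = C1 - 2*y*atan(2*y) + exp(sqrt(2)*y) + log(4*y^2 + 1)/2


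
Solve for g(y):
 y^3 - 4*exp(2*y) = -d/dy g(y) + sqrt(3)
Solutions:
 g(y) = C1 - y^4/4 + sqrt(3)*y + 2*exp(2*y)


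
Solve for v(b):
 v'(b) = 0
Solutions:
 v(b) = C1


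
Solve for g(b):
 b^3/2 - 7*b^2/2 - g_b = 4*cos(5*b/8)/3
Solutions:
 g(b) = C1 + b^4/8 - 7*b^3/6 - 32*sin(5*b/8)/15


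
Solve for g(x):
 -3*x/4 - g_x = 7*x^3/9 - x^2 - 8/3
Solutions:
 g(x) = C1 - 7*x^4/36 + x^3/3 - 3*x^2/8 + 8*x/3


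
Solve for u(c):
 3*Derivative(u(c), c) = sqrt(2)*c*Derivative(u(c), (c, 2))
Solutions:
 u(c) = C1 + C2*c^(1 + 3*sqrt(2)/2)


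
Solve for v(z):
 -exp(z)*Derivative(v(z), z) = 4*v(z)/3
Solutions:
 v(z) = C1*exp(4*exp(-z)/3)


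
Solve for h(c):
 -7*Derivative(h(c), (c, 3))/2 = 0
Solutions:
 h(c) = C1 + C2*c + C3*c^2


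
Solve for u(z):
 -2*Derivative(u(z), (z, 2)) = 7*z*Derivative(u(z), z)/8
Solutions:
 u(z) = C1 + C2*erf(sqrt(14)*z/8)


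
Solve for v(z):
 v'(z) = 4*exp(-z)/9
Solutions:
 v(z) = C1 - 4*exp(-z)/9


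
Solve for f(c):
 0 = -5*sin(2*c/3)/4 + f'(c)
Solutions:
 f(c) = C1 - 15*cos(2*c/3)/8


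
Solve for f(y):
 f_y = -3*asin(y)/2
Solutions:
 f(y) = C1 - 3*y*asin(y)/2 - 3*sqrt(1 - y^2)/2


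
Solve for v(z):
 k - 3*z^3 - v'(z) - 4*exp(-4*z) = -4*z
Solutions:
 v(z) = C1 + k*z - 3*z^4/4 + 2*z^2 + exp(-4*z)


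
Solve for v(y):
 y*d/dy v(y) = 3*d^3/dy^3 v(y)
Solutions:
 v(y) = C1 + Integral(C2*airyai(3^(2/3)*y/3) + C3*airybi(3^(2/3)*y/3), y)


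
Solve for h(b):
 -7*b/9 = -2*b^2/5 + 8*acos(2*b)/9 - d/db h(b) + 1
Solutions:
 h(b) = C1 - 2*b^3/15 + 7*b^2/18 + 8*b*acos(2*b)/9 + b - 4*sqrt(1 - 4*b^2)/9


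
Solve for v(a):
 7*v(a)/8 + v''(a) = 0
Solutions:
 v(a) = C1*sin(sqrt(14)*a/4) + C2*cos(sqrt(14)*a/4)


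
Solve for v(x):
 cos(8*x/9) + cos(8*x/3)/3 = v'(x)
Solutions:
 v(x) = C1 + 9*sin(8*x/9)/8 + sin(8*x/3)/8


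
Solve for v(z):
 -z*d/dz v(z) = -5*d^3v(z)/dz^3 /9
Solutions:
 v(z) = C1 + Integral(C2*airyai(15^(2/3)*z/5) + C3*airybi(15^(2/3)*z/5), z)


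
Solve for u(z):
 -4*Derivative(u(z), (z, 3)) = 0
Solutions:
 u(z) = C1 + C2*z + C3*z^2


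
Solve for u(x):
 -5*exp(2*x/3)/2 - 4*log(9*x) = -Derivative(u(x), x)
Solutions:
 u(x) = C1 + 4*x*log(x) + 4*x*(-1 + 2*log(3)) + 15*exp(2*x/3)/4


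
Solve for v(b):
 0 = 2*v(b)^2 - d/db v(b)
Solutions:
 v(b) = -1/(C1 + 2*b)


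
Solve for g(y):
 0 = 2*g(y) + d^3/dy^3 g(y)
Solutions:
 g(y) = C3*exp(-2^(1/3)*y) + (C1*sin(2^(1/3)*sqrt(3)*y/2) + C2*cos(2^(1/3)*sqrt(3)*y/2))*exp(2^(1/3)*y/2)


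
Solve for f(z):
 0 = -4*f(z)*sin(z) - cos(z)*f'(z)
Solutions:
 f(z) = C1*cos(z)^4


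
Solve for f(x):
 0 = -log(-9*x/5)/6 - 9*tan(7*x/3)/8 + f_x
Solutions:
 f(x) = C1 + x*log(-x)/6 - x*log(5)/6 - x/6 + x*log(3)/3 - 27*log(cos(7*x/3))/56


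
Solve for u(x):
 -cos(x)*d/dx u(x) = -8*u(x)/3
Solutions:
 u(x) = C1*(sin(x) + 1)^(4/3)/(sin(x) - 1)^(4/3)


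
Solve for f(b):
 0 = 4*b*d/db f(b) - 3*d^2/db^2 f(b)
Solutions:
 f(b) = C1 + C2*erfi(sqrt(6)*b/3)


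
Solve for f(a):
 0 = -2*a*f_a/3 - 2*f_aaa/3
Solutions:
 f(a) = C1 + Integral(C2*airyai(-a) + C3*airybi(-a), a)


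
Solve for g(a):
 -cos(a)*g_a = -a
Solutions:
 g(a) = C1 + Integral(a/cos(a), a)


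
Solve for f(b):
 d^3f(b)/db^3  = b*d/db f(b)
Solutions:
 f(b) = C1 + Integral(C2*airyai(b) + C3*airybi(b), b)


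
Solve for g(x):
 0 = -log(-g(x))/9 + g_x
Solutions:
 -li(-g(x)) = C1 + x/9


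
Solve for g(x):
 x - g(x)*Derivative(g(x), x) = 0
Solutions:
 g(x) = -sqrt(C1 + x^2)
 g(x) = sqrt(C1 + x^2)


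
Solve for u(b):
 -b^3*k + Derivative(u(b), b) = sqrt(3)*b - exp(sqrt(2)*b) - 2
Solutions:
 u(b) = C1 + b^4*k/4 + sqrt(3)*b^2/2 - 2*b - sqrt(2)*exp(sqrt(2)*b)/2


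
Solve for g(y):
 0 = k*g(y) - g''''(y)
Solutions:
 g(y) = C1*exp(-k^(1/4)*y) + C2*exp(k^(1/4)*y) + C3*exp(-I*k^(1/4)*y) + C4*exp(I*k^(1/4)*y)


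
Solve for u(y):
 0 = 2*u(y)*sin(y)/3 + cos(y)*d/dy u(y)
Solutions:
 u(y) = C1*cos(y)^(2/3)


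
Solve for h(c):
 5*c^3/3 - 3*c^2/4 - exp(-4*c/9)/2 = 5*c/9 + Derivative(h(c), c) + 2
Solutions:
 h(c) = C1 + 5*c^4/12 - c^3/4 - 5*c^2/18 - 2*c + 9*exp(-4*c/9)/8


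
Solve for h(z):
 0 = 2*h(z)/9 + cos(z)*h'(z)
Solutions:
 h(z) = C1*(sin(z) - 1)^(1/9)/(sin(z) + 1)^(1/9)


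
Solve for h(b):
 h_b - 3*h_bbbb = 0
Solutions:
 h(b) = C1 + C4*exp(3^(2/3)*b/3) + (C2*sin(3^(1/6)*b/2) + C3*cos(3^(1/6)*b/2))*exp(-3^(2/3)*b/6)


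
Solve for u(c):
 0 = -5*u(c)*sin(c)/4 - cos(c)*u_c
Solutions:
 u(c) = C1*cos(c)^(5/4)


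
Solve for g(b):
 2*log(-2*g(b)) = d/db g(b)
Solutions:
 -Integral(1/(log(-_y) + log(2)), (_y, g(b)))/2 = C1 - b


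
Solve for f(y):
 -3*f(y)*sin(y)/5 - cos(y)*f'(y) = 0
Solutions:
 f(y) = C1*cos(y)^(3/5)


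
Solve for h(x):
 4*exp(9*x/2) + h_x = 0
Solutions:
 h(x) = C1 - 8*exp(9*x/2)/9


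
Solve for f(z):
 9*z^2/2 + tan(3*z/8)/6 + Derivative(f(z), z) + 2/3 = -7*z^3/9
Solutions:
 f(z) = C1 - 7*z^4/36 - 3*z^3/2 - 2*z/3 + 4*log(cos(3*z/8))/9


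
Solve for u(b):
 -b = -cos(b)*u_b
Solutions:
 u(b) = C1 + Integral(b/cos(b), b)


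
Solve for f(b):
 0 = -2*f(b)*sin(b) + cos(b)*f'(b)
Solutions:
 f(b) = C1/cos(b)^2


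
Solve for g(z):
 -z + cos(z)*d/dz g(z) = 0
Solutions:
 g(z) = C1 + Integral(z/cos(z), z)


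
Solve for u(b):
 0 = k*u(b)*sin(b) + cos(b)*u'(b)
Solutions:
 u(b) = C1*exp(k*log(cos(b)))


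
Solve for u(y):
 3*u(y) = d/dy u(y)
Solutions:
 u(y) = C1*exp(3*y)


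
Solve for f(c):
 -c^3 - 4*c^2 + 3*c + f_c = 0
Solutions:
 f(c) = C1 + c^4/4 + 4*c^3/3 - 3*c^2/2


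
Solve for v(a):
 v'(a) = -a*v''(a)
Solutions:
 v(a) = C1 + C2*log(a)


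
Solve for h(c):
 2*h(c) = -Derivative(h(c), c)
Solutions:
 h(c) = C1*exp(-2*c)


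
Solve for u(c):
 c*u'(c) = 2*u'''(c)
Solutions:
 u(c) = C1 + Integral(C2*airyai(2^(2/3)*c/2) + C3*airybi(2^(2/3)*c/2), c)


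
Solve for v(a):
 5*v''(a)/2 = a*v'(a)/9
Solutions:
 v(a) = C1 + C2*erfi(sqrt(5)*a/15)


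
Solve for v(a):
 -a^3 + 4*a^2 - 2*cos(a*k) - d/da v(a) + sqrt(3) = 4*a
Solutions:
 v(a) = C1 - a^4/4 + 4*a^3/3 - 2*a^2 + sqrt(3)*a - 2*sin(a*k)/k


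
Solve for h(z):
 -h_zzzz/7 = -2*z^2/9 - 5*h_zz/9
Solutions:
 h(z) = C1 + C2*z + C3*exp(-sqrt(35)*z/3) + C4*exp(sqrt(35)*z/3) - z^4/30 - 18*z^2/175


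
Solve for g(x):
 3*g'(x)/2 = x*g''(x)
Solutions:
 g(x) = C1 + C2*x^(5/2)


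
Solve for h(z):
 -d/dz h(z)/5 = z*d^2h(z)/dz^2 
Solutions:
 h(z) = C1 + C2*z^(4/5)


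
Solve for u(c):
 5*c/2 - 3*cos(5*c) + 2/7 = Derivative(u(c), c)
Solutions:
 u(c) = C1 + 5*c^2/4 + 2*c/7 - 3*sin(5*c)/5


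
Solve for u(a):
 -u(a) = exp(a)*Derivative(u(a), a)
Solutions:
 u(a) = C1*exp(exp(-a))


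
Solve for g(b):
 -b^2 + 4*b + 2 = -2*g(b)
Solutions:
 g(b) = b^2/2 - 2*b - 1


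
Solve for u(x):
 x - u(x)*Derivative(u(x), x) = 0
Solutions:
 u(x) = -sqrt(C1 + x^2)
 u(x) = sqrt(C1 + x^2)


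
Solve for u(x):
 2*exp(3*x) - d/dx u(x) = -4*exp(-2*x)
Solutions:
 u(x) = C1 + 2*exp(3*x)/3 - 2*exp(-2*x)


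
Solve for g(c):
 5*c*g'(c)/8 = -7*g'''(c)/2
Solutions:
 g(c) = C1 + Integral(C2*airyai(-490^(1/3)*c/14) + C3*airybi(-490^(1/3)*c/14), c)


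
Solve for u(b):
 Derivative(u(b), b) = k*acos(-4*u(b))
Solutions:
 Integral(1/acos(-4*_y), (_y, u(b))) = C1 + b*k


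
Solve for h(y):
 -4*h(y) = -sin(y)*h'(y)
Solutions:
 h(y) = C1*(cos(y)^2 - 2*cos(y) + 1)/(cos(y)^2 + 2*cos(y) + 1)


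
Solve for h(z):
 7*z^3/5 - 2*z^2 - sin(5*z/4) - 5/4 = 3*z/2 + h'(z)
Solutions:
 h(z) = C1 + 7*z^4/20 - 2*z^3/3 - 3*z^2/4 - 5*z/4 + 4*cos(5*z/4)/5


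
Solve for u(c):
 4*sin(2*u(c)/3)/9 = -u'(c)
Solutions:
 4*c/9 + 3*log(cos(2*u(c)/3) - 1)/4 - 3*log(cos(2*u(c)/3) + 1)/4 = C1


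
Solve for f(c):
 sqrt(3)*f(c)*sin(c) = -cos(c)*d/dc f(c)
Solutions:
 f(c) = C1*cos(c)^(sqrt(3))


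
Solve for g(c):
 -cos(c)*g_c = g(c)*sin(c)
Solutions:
 g(c) = C1*cos(c)


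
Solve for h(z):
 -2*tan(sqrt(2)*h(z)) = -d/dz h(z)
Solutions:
 h(z) = sqrt(2)*(pi - asin(C1*exp(2*sqrt(2)*z)))/2
 h(z) = sqrt(2)*asin(C1*exp(2*sqrt(2)*z))/2


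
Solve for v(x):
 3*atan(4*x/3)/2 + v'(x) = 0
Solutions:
 v(x) = C1 - 3*x*atan(4*x/3)/2 + 9*log(16*x^2 + 9)/16


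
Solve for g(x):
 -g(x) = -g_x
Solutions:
 g(x) = C1*exp(x)


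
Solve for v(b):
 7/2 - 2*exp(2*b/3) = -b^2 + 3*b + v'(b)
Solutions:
 v(b) = C1 + b^3/3 - 3*b^2/2 + 7*b/2 - 3*exp(2*b/3)


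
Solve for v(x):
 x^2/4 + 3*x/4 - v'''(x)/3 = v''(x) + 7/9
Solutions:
 v(x) = C1 + C2*x + C3*exp(-3*x) + x^4/48 + 7*x^3/72 - 35*x^2/72


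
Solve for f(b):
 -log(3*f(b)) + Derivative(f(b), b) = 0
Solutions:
 -Integral(1/(log(_y) + log(3)), (_y, f(b))) = C1 - b


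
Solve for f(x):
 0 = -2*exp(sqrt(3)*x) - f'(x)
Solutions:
 f(x) = C1 - 2*sqrt(3)*exp(sqrt(3)*x)/3


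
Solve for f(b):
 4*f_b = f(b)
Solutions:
 f(b) = C1*exp(b/4)


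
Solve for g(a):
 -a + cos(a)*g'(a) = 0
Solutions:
 g(a) = C1 + Integral(a/cos(a), a)


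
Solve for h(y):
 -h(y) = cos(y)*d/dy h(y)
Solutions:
 h(y) = C1*sqrt(sin(y) - 1)/sqrt(sin(y) + 1)


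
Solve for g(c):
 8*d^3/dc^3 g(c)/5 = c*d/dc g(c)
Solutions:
 g(c) = C1 + Integral(C2*airyai(5^(1/3)*c/2) + C3*airybi(5^(1/3)*c/2), c)


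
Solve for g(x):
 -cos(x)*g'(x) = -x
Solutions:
 g(x) = C1 + Integral(x/cos(x), x)


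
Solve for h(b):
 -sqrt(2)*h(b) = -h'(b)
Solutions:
 h(b) = C1*exp(sqrt(2)*b)


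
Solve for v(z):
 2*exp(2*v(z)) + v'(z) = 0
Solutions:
 v(z) = log(-sqrt(-1/(C1 - 2*z))) - log(2)/2
 v(z) = log(-1/(C1 - 2*z))/2 - log(2)/2


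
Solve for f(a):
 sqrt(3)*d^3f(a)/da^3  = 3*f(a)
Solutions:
 f(a) = C3*exp(3^(1/6)*a) + (C1*sin(3^(2/3)*a/2) + C2*cos(3^(2/3)*a/2))*exp(-3^(1/6)*a/2)


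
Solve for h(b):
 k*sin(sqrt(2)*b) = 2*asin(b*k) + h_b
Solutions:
 h(b) = C1 - sqrt(2)*k*cos(sqrt(2)*b)/2 - 2*Piecewise((b*asin(b*k) + sqrt(-b^2*k^2 + 1)/k, Ne(k, 0)), (0, True))


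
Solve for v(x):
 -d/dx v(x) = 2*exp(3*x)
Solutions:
 v(x) = C1 - 2*exp(3*x)/3


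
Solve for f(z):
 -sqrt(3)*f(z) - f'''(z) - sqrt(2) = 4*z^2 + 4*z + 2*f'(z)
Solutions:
 f(z) = C1*exp(2^(1/3)*sqrt(3)*z*(-4/(9 + sqrt(113))^(1/3) + 2^(1/3)*(9 + sqrt(113))^(1/3))/12)*sin(2^(1/3)*z*((9 + sqrt(113))^(-1/3) + 2^(1/3)*(9 + sqrt(113))^(1/3)/4)) + C2*exp(2^(1/3)*sqrt(3)*z*(-4/(9 + sqrt(113))^(1/3) + 2^(1/3)*(9 + sqrt(113))^(1/3))/12)*cos(2^(1/3)*z*((9 + sqrt(113))^(-1/3) + 2^(1/3)*(9 + sqrt(113))^(1/3)/4)) + C3*exp(-2^(1/3)*sqrt(3)*z*(-4/(9 + sqrt(113))^(1/3) + 2^(1/3)*(9 + sqrt(113))^(1/3))/6) - 4*sqrt(3)*z^2/3 - 4*sqrt(3)*z/3 + 16*z/3 - 32*sqrt(3)/9 - sqrt(6)/3 + 8/3


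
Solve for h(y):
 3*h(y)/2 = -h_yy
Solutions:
 h(y) = C1*sin(sqrt(6)*y/2) + C2*cos(sqrt(6)*y/2)


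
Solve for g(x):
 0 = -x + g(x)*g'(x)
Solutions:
 g(x) = -sqrt(C1 + x^2)
 g(x) = sqrt(C1 + x^2)


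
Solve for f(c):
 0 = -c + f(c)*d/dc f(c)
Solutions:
 f(c) = -sqrt(C1 + c^2)
 f(c) = sqrt(C1 + c^2)


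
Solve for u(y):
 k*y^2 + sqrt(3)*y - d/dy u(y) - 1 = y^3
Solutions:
 u(y) = C1 + k*y^3/3 - y^4/4 + sqrt(3)*y^2/2 - y


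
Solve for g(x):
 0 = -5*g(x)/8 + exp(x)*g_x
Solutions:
 g(x) = C1*exp(-5*exp(-x)/8)


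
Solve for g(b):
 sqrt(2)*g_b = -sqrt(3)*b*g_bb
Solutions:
 g(b) = C1 + C2*b^(1 - sqrt(6)/3)


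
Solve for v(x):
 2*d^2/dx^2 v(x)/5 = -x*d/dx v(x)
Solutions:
 v(x) = C1 + C2*erf(sqrt(5)*x/2)


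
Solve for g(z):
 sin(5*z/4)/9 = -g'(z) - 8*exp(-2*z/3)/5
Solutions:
 g(z) = C1 + 4*cos(5*z/4)/45 + 12*exp(-2*z/3)/5


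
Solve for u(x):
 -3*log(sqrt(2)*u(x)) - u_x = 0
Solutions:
 2*Integral(1/(2*log(_y) + log(2)), (_y, u(x)))/3 = C1 - x


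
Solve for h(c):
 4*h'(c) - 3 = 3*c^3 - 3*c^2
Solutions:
 h(c) = C1 + 3*c^4/16 - c^3/4 + 3*c/4


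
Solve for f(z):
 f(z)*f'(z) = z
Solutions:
 f(z) = -sqrt(C1 + z^2)
 f(z) = sqrt(C1 + z^2)


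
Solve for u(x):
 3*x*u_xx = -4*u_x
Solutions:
 u(x) = C1 + C2/x^(1/3)


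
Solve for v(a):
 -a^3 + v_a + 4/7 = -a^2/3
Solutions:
 v(a) = C1 + a^4/4 - a^3/9 - 4*a/7


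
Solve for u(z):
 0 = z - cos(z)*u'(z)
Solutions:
 u(z) = C1 + Integral(z/cos(z), z)


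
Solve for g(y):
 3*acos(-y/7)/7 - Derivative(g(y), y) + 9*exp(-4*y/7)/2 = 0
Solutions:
 g(y) = C1 + 3*y*acos(-y/7)/7 + 3*sqrt(49 - y^2)/7 - 63*exp(-4*y/7)/8


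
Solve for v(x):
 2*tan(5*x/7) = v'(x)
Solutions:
 v(x) = C1 - 14*log(cos(5*x/7))/5


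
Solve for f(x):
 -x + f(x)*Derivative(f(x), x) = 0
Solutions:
 f(x) = -sqrt(C1 + x^2)
 f(x) = sqrt(C1 + x^2)


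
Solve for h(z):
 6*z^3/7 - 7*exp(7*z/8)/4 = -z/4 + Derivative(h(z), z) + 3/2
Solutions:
 h(z) = C1 + 3*z^4/14 + z^2/8 - 3*z/2 - 2*exp(7*z/8)


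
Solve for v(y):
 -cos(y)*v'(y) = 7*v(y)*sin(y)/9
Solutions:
 v(y) = C1*cos(y)^(7/9)


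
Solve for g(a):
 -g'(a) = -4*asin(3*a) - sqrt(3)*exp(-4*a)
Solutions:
 g(a) = C1 + 4*a*asin(3*a) + 4*sqrt(1 - 9*a^2)/3 - sqrt(3)*exp(-4*a)/4


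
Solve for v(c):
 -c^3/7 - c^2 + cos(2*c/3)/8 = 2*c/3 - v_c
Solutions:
 v(c) = C1 + c^4/28 + c^3/3 + c^2/3 - 3*sin(2*c/3)/16


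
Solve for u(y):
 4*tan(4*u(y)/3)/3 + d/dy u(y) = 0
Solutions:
 u(y) = -3*asin(C1*exp(-16*y/9))/4 + 3*pi/4
 u(y) = 3*asin(C1*exp(-16*y/9))/4


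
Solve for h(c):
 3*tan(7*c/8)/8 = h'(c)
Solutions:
 h(c) = C1 - 3*log(cos(7*c/8))/7


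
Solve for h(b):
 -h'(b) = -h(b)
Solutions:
 h(b) = C1*exp(b)


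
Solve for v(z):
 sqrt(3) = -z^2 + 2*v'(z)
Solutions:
 v(z) = C1 + z^3/6 + sqrt(3)*z/2


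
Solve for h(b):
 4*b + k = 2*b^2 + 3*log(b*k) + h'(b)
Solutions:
 h(b) = C1 - 2*b^3/3 + 2*b^2 + b*(k + 3) - 3*b*log(b*k)


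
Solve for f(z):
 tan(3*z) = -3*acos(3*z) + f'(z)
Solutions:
 f(z) = C1 + 3*z*acos(3*z) - sqrt(1 - 9*z^2) - log(cos(3*z))/3


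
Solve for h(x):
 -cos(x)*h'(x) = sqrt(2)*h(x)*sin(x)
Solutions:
 h(x) = C1*cos(x)^(sqrt(2))


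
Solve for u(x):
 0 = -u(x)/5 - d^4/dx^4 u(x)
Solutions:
 u(x) = (C1*sin(sqrt(2)*5^(3/4)*x/10) + C2*cos(sqrt(2)*5^(3/4)*x/10))*exp(-sqrt(2)*5^(3/4)*x/10) + (C3*sin(sqrt(2)*5^(3/4)*x/10) + C4*cos(sqrt(2)*5^(3/4)*x/10))*exp(sqrt(2)*5^(3/4)*x/10)


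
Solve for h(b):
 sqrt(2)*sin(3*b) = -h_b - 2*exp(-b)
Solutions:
 h(b) = C1 + sqrt(2)*cos(3*b)/3 + 2*exp(-b)


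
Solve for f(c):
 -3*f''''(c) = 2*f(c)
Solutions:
 f(c) = (C1*sin(6^(3/4)*c/6) + C2*cos(6^(3/4)*c/6))*exp(-6^(3/4)*c/6) + (C3*sin(6^(3/4)*c/6) + C4*cos(6^(3/4)*c/6))*exp(6^(3/4)*c/6)


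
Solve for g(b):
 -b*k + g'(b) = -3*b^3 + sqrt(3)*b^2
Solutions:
 g(b) = C1 - 3*b^4/4 + sqrt(3)*b^3/3 + b^2*k/2


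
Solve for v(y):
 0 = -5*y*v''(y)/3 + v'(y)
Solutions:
 v(y) = C1 + C2*y^(8/5)


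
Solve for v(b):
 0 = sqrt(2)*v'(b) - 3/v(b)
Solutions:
 v(b) = -sqrt(C1 + 3*sqrt(2)*b)
 v(b) = sqrt(C1 + 3*sqrt(2)*b)


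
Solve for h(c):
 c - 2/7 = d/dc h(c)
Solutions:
 h(c) = C1 + c^2/2 - 2*c/7


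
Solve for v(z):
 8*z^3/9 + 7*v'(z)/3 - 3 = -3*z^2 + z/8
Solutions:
 v(z) = C1 - 2*z^4/21 - 3*z^3/7 + 3*z^2/112 + 9*z/7


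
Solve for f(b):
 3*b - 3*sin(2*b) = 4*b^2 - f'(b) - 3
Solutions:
 f(b) = C1 + 4*b^3/3 - 3*b^2/2 - 3*b - 3*cos(2*b)/2


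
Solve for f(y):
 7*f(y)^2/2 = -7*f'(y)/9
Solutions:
 f(y) = 2/(C1 + 9*y)


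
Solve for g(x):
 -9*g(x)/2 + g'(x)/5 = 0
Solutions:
 g(x) = C1*exp(45*x/2)


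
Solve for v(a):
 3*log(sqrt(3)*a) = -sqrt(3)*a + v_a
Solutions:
 v(a) = C1 + sqrt(3)*a^2/2 + 3*a*log(a) - 3*a + 3*a*log(3)/2


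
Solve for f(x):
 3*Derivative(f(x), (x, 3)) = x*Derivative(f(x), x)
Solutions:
 f(x) = C1 + Integral(C2*airyai(3^(2/3)*x/3) + C3*airybi(3^(2/3)*x/3), x)


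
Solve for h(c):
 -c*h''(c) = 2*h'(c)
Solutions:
 h(c) = C1 + C2/c


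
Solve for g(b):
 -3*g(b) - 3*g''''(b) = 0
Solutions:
 g(b) = (C1*sin(sqrt(2)*b/2) + C2*cos(sqrt(2)*b/2))*exp(-sqrt(2)*b/2) + (C3*sin(sqrt(2)*b/2) + C4*cos(sqrt(2)*b/2))*exp(sqrt(2)*b/2)


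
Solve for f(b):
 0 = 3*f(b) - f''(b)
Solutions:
 f(b) = C1*exp(-sqrt(3)*b) + C2*exp(sqrt(3)*b)


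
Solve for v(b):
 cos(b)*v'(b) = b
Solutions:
 v(b) = C1 + Integral(b/cos(b), b)


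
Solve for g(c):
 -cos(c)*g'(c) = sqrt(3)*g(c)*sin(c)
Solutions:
 g(c) = C1*cos(c)^(sqrt(3))


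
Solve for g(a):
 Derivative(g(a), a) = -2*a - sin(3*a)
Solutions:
 g(a) = C1 - a^2 + cos(3*a)/3


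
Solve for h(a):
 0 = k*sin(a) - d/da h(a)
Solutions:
 h(a) = C1 - k*cos(a)


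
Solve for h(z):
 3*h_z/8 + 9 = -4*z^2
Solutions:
 h(z) = C1 - 32*z^3/9 - 24*z


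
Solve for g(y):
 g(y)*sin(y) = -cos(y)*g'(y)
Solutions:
 g(y) = C1*cos(y)


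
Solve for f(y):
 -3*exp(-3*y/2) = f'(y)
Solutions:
 f(y) = C1 + 2*exp(-3*y/2)


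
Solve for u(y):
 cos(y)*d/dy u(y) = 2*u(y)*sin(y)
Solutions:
 u(y) = C1/cos(y)^2


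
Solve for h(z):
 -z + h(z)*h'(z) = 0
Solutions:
 h(z) = -sqrt(C1 + z^2)
 h(z) = sqrt(C1 + z^2)


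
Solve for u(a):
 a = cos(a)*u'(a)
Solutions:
 u(a) = C1 + Integral(a/cos(a), a)


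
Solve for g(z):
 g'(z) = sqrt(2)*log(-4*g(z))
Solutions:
 -sqrt(2)*Integral(1/(log(-_y) + 2*log(2)), (_y, g(z)))/2 = C1 - z


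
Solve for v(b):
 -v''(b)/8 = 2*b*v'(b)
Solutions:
 v(b) = C1 + C2*erf(2*sqrt(2)*b)


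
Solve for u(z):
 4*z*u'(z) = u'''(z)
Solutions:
 u(z) = C1 + Integral(C2*airyai(2^(2/3)*z) + C3*airybi(2^(2/3)*z), z)


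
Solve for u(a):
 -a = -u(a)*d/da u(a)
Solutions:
 u(a) = -sqrt(C1 + a^2)
 u(a) = sqrt(C1 + a^2)


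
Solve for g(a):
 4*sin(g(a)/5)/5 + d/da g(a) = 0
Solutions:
 4*a/5 + 5*log(cos(g(a)/5) - 1)/2 - 5*log(cos(g(a)/5) + 1)/2 = C1


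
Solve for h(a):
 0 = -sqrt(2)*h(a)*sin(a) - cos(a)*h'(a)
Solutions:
 h(a) = C1*cos(a)^(sqrt(2))


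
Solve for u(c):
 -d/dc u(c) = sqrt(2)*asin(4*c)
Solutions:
 u(c) = C1 - sqrt(2)*(c*asin(4*c) + sqrt(1 - 16*c^2)/4)


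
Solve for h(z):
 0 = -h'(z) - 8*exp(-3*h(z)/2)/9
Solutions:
 h(z) = 2*log(C1 - 4*z/3)/3
 h(z) = 2*log((-6^(2/3) - 3*2^(2/3)*3^(1/6)*I)*(C1 - 8*z)^(1/3)/12)
 h(z) = 2*log((-6^(2/3) + 3*2^(2/3)*3^(1/6)*I)*(C1 - 8*z)^(1/3)/12)


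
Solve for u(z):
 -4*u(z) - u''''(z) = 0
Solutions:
 u(z) = (C1*sin(z) + C2*cos(z))*exp(-z) + (C3*sin(z) + C4*cos(z))*exp(z)


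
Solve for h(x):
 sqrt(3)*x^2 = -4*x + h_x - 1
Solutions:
 h(x) = C1 + sqrt(3)*x^3/3 + 2*x^2 + x


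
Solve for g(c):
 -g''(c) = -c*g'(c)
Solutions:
 g(c) = C1 + C2*erfi(sqrt(2)*c/2)


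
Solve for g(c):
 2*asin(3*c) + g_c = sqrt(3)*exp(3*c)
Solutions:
 g(c) = C1 - 2*c*asin(3*c) - 2*sqrt(1 - 9*c^2)/3 + sqrt(3)*exp(3*c)/3


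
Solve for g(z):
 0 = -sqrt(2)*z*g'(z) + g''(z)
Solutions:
 g(z) = C1 + C2*erfi(2^(3/4)*z/2)


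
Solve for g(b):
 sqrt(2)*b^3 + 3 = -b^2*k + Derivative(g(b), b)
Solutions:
 g(b) = C1 + sqrt(2)*b^4/4 + b^3*k/3 + 3*b


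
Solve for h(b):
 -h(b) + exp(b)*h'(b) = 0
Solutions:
 h(b) = C1*exp(-exp(-b))


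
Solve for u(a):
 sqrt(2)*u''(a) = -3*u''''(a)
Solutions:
 u(a) = C1 + C2*a + C3*sin(2^(1/4)*sqrt(3)*a/3) + C4*cos(2^(1/4)*sqrt(3)*a/3)


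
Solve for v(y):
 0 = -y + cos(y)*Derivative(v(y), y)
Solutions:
 v(y) = C1 + Integral(y/cos(y), y)


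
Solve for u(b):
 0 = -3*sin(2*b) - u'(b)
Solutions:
 u(b) = C1 + 3*cos(2*b)/2


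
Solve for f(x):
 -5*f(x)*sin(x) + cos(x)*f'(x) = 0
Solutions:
 f(x) = C1/cos(x)^5


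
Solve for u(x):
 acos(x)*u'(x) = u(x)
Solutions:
 u(x) = C1*exp(Integral(1/acos(x), x))


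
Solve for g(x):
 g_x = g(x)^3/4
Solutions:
 g(x) = -sqrt(2)*sqrt(-1/(C1 + x))
 g(x) = sqrt(2)*sqrt(-1/(C1 + x))


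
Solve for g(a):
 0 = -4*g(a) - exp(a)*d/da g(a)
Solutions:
 g(a) = C1*exp(4*exp(-a))


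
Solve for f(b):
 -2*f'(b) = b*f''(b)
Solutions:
 f(b) = C1 + C2/b


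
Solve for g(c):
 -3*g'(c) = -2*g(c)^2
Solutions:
 g(c) = -3/(C1 + 2*c)


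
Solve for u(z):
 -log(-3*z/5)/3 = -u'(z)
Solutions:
 u(z) = C1 + z*log(-z)/3 + z*(-log(5) - 1 + log(3))/3


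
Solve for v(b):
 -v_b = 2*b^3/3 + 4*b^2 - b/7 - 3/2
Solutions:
 v(b) = C1 - b^4/6 - 4*b^3/3 + b^2/14 + 3*b/2


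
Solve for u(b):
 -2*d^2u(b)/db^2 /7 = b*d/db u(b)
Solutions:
 u(b) = C1 + C2*erf(sqrt(7)*b/2)


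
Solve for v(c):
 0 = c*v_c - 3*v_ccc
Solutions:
 v(c) = C1 + Integral(C2*airyai(3^(2/3)*c/3) + C3*airybi(3^(2/3)*c/3), c)


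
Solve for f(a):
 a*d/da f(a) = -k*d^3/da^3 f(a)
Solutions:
 f(a) = C1 + Integral(C2*airyai(a*(-1/k)^(1/3)) + C3*airybi(a*(-1/k)^(1/3)), a)


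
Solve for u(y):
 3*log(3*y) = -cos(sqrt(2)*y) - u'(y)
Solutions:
 u(y) = C1 - 3*y*log(y) - 3*y*log(3) + 3*y - sqrt(2)*sin(sqrt(2)*y)/2


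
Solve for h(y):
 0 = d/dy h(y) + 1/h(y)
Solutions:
 h(y) = -sqrt(C1 - 2*y)
 h(y) = sqrt(C1 - 2*y)


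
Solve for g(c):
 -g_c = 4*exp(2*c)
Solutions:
 g(c) = C1 - 2*exp(2*c)


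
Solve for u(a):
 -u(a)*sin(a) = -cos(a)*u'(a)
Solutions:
 u(a) = C1/cos(a)


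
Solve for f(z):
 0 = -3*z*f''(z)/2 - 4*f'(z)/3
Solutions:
 f(z) = C1 + C2*z^(1/9)


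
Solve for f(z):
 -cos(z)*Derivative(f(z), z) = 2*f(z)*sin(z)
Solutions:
 f(z) = C1*cos(z)^2


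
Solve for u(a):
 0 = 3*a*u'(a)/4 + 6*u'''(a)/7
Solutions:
 u(a) = C1 + Integral(C2*airyai(-7^(1/3)*a/2) + C3*airybi(-7^(1/3)*a/2), a)


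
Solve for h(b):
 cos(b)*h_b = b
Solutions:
 h(b) = C1 + Integral(b/cos(b), b)


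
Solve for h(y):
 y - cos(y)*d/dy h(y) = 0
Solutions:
 h(y) = C1 + Integral(y/cos(y), y)


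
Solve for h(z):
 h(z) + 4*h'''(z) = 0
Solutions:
 h(z) = C3*exp(-2^(1/3)*z/2) + (C1*sin(2^(1/3)*sqrt(3)*z/4) + C2*cos(2^(1/3)*sqrt(3)*z/4))*exp(2^(1/3)*z/4)


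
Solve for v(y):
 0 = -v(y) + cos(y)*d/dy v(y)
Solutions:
 v(y) = C1*sqrt(sin(y) + 1)/sqrt(sin(y) - 1)


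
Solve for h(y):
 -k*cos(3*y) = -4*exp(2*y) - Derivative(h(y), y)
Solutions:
 h(y) = C1 + k*sin(3*y)/3 - 2*exp(2*y)


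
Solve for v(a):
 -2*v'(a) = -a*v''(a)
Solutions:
 v(a) = C1 + C2*a^3


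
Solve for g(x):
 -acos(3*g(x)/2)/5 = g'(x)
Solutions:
 Integral(1/acos(3*_y/2), (_y, g(x))) = C1 - x/5


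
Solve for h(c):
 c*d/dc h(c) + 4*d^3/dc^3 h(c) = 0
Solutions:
 h(c) = C1 + Integral(C2*airyai(-2^(1/3)*c/2) + C3*airybi(-2^(1/3)*c/2), c)


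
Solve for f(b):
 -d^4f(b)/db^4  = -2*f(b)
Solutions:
 f(b) = C1*exp(-2^(1/4)*b) + C2*exp(2^(1/4)*b) + C3*sin(2^(1/4)*b) + C4*cos(2^(1/4)*b)


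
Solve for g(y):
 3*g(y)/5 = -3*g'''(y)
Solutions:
 g(y) = C3*exp(-5^(2/3)*y/5) + (C1*sin(sqrt(3)*5^(2/3)*y/10) + C2*cos(sqrt(3)*5^(2/3)*y/10))*exp(5^(2/3)*y/10)


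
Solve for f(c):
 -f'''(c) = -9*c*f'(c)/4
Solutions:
 f(c) = C1 + Integral(C2*airyai(2^(1/3)*3^(2/3)*c/2) + C3*airybi(2^(1/3)*3^(2/3)*c/2), c)


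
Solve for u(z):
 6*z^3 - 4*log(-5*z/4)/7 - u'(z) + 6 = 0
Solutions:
 u(z) = C1 + 3*z^4/2 - 4*z*log(-z)/7 + 2*z*(-2*log(5) + 4*log(2) + 23)/7


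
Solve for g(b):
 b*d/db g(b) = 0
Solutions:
 g(b) = C1


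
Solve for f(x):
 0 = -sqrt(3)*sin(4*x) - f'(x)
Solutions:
 f(x) = C1 + sqrt(3)*cos(4*x)/4


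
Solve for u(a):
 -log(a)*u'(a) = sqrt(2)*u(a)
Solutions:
 u(a) = C1*exp(-sqrt(2)*li(a))


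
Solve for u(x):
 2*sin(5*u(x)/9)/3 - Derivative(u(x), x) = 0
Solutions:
 -2*x/3 + 9*log(cos(5*u(x)/9) - 1)/10 - 9*log(cos(5*u(x)/9) + 1)/10 = C1


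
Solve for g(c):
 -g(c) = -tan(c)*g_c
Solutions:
 g(c) = C1*sin(c)


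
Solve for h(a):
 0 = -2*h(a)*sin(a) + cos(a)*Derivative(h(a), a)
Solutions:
 h(a) = C1/cos(a)^2


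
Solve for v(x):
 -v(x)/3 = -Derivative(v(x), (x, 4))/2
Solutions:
 v(x) = C1*exp(-2^(1/4)*3^(3/4)*x/3) + C2*exp(2^(1/4)*3^(3/4)*x/3) + C3*sin(2^(1/4)*3^(3/4)*x/3) + C4*cos(2^(1/4)*3^(3/4)*x/3)


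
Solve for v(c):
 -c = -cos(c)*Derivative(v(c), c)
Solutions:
 v(c) = C1 + Integral(c/cos(c), c)


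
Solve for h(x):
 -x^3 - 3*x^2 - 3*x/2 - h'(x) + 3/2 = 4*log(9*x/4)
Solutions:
 h(x) = C1 - x^4/4 - x^3 - 3*x^2/4 - 4*x*log(x) - 8*x*log(3) + 11*x/2 + 8*x*log(2)


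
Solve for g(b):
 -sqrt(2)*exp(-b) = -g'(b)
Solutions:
 g(b) = C1 - sqrt(2)*exp(-b)


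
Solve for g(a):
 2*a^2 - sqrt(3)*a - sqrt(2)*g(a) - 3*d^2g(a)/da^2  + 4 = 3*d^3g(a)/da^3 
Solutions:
 g(a) = C1*exp(a*(-2 + (1 + 9*sqrt(2)/2 + sqrt(-4 + (2 + 9*sqrt(2))^2)/2)^(-1/3) + (1 + 9*sqrt(2)/2 + sqrt(-4 + (2 + 9*sqrt(2))^2)/2)^(1/3))/6)*sin(sqrt(3)*a*(-(1 + 9*sqrt(2)/2 + sqrt(-4 + (2 + 9*sqrt(2))^2)/2)^(1/3) + (1 + 9*sqrt(2)/2 + sqrt(-4 + (2 + 9*sqrt(2))^2)/2)^(-1/3))/6) + C2*exp(a*(-2 + (1 + 9*sqrt(2)/2 + sqrt(-4 + (2 + 9*sqrt(2))^2)/2)^(-1/3) + (1 + 9*sqrt(2)/2 + sqrt(-4 + (2 + 9*sqrt(2))^2)/2)^(1/3))/6)*cos(sqrt(3)*a*(-(1 + 9*sqrt(2)/2 + sqrt(-4 + (2 + 9*sqrt(2))^2)/2)^(1/3) + (1 + 9*sqrt(2)/2 + sqrt(-4 + (2 + 9*sqrt(2))^2)/2)^(-1/3))/6) + C3*exp(-a*((1 + 9*sqrt(2)/2 + sqrt(-4 + (2 + 9*sqrt(2))^2)/2)^(-1/3) + 1 + (1 + 9*sqrt(2)/2 + sqrt(-4 + (2 + 9*sqrt(2))^2)/2)^(1/3))/3) + sqrt(2)*a^2 - sqrt(6)*a/2 - 6 + 2*sqrt(2)


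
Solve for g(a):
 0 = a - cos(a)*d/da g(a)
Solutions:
 g(a) = C1 + Integral(a/cos(a), a)


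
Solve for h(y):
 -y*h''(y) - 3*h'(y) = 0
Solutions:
 h(y) = C1 + C2/y^2


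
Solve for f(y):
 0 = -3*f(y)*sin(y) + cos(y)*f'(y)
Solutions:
 f(y) = C1/cos(y)^3


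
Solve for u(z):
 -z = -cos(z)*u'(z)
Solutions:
 u(z) = C1 + Integral(z/cos(z), z)


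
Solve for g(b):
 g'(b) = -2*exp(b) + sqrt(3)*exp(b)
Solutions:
 g(b) = C1 - 2*exp(b) + sqrt(3)*exp(b)


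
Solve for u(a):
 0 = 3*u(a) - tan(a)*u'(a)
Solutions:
 u(a) = C1*sin(a)^3


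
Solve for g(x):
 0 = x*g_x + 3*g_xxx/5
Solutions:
 g(x) = C1 + Integral(C2*airyai(-3^(2/3)*5^(1/3)*x/3) + C3*airybi(-3^(2/3)*5^(1/3)*x/3), x)


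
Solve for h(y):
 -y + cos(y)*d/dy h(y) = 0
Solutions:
 h(y) = C1 + Integral(y/cos(y), y)


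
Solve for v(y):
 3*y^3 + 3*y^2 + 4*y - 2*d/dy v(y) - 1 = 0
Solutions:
 v(y) = C1 + 3*y^4/8 + y^3/2 + y^2 - y/2


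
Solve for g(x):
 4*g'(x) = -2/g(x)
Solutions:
 g(x) = -sqrt(C1 - x)
 g(x) = sqrt(C1 - x)


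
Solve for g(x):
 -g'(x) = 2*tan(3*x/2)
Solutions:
 g(x) = C1 + 4*log(cos(3*x/2))/3


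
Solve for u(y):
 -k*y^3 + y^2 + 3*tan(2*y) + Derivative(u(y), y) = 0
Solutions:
 u(y) = C1 + k*y^4/4 - y^3/3 + 3*log(cos(2*y))/2


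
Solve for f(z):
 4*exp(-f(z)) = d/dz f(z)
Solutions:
 f(z) = log(C1 + 4*z)


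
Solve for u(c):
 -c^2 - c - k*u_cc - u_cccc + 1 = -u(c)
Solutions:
 u(c) = C1*exp(-sqrt(2)*c*sqrt(-k - sqrt(k^2 + 4))/2) + C2*exp(sqrt(2)*c*sqrt(-k - sqrt(k^2 + 4))/2) + C3*exp(-sqrt(2)*c*sqrt(-k + sqrt(k^2 + 4))/2) + C4*exp(sqrt(2)*c*sqrt(-k + sqrt(k^2 + 4))/2) + c^2 + c + 2*k - 1


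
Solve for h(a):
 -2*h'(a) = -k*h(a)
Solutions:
 h(a) = C1*exp(a*k/2)


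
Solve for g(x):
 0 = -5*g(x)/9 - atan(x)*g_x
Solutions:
 g(x) = C1*exp(-5*Integral(1/atan(x), x)/9)


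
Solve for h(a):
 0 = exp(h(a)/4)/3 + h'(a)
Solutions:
 h(a) = 4*log(1/(C1 + a)) + 4*log(12)


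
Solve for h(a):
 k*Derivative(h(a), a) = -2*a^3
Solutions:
 h(a) = C1 - a^4/(2*k)


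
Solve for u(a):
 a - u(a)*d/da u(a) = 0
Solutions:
 u(a) = -sqrt(C1 + a^2)
 u(a) = sqrt(C1 + a^2)


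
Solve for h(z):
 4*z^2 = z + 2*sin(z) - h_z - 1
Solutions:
 h(z) = C1 - 4*z^3/3 + z^2/2 - z - 2*cos(z)


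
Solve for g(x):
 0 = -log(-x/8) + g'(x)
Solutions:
 g(x) = C1 + x*log(-x) + x*(-3*log(2) - 1)


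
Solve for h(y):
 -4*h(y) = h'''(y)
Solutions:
 h(y) = C3*exp(-2^(2/3)*y) + (C1*sin(2^(2/3)*sqrt(3)*y/2) + C2*cos(2^(2/3)*sqrt(3)*y/2))*exp(2^(2/3)*y/2)


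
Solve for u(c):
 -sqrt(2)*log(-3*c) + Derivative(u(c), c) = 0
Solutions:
 u(c) = C1 + sqrt(2)*c*log(-c) + sqrt(2)*c*(-1 + log(3))


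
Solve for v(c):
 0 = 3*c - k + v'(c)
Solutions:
 v(c) = C1 - 3*c^2/2 + c*k


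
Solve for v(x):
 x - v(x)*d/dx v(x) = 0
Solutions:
 v(x) = -sqrt(C1 + x^2)
 v(x) = sqrt(C1 + x^2)


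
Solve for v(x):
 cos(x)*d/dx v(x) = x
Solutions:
 v(x) = C1 + Integral(x/cos(x), x)


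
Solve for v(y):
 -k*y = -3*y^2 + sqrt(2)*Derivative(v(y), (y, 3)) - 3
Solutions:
 v(y) = C1 + C2*y + C3*y^2 - sqrt(2)*k*y^4/48 + sqrt(2)*y^5/40 + sqrt(2)*y^3/4


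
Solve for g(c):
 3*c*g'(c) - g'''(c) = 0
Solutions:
 g(c) = C1 + Integral(C2*airyai(3^(1/3)*c) + C3*airybi(3^(1/3)*c), c)


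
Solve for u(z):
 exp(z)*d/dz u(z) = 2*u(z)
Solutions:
 u(z) = C1*exp(-2*exp(-z))


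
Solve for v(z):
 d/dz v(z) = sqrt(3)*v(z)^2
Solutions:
 v(z) = -1/(C1 + sqrt(3)*z)


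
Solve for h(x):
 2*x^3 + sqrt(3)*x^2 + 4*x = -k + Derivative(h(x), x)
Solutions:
 h(x) = C1 + k*x + x^4/2 + sqrt(3)*x^3/3 + 2*x^2


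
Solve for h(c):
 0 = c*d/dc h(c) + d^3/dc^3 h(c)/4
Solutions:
 h(c) = C1 + Integral(C2*airyai(-2^(2/3)*c) + C3*airybi(-2^(2/3)*c), c)


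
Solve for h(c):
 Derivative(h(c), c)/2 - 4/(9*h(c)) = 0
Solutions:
 h(c) = -sqrt(C1 + 16*c)/3
 h(c) = sqrt(C1 + 16*c)/3


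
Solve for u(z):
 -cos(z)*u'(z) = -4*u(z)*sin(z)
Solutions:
 u(z) = C1/cos(z)^4


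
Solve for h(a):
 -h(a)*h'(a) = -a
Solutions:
 h(a) = -sqrt(C1 + a^2)
 h(a) = sqrt(C1 + a^2)


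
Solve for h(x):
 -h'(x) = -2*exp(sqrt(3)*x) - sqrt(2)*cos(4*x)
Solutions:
 h(x) = C1 + 2*sqrt(3)*exp(sqrt(3)*x)/3 + sqrt(2)*sin(4*x)/4


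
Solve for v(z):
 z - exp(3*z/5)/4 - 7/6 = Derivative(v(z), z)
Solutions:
 v(z) = C1 + z^2/2 - 7*z/6 - 5*exp(3*z/5)/12


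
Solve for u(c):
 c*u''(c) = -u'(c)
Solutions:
 u(c) = C1 + C2*log(c)


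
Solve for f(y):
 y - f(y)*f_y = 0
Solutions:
 f(y) = -sqrt(C1 + y^2)
 f(y) = sqrt(C1 + y^2)


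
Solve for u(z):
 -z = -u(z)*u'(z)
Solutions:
 u(z) = -sqrt(C1 + z^2)
 u(z) = sqrt(C1 + z^2)


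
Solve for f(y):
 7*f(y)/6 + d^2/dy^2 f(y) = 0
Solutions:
 f(y) = C1*sin(sqrt(42)*y/6) + C2*cos(sqrt(42)*y/6)


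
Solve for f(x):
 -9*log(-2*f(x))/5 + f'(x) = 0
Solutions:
 -5*Integral(1/(log(-_y) + log(2)), (_y, f(x)))/9 = C1 - x


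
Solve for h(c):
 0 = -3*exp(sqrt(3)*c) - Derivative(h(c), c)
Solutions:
 h(c) = C1 - sqrt(3)*exp(sqrt(3)*c)
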